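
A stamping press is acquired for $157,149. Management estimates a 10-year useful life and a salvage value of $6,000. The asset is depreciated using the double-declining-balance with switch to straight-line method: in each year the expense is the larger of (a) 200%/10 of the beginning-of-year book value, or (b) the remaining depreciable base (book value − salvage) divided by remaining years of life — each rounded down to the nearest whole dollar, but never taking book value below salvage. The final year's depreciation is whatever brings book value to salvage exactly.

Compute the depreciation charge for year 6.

$10,299

Depreciable base = $157,149 − $6,000 = $151,149.
Year 1: DB = ⌊$157,149 × 200%/10⌋ = $31,429; SL = ⌊$151,149/10⌋ = $15,114 → take DB $31,429. Book value $125,720.
Year 2: DB = ⌊$125,720 × 200%/10⌋ = $25,144; SL = ⌊$119,720/9⌋ = $13,302 → take DB $25,144. Book value $100,576.
Year 3: DB = ⌊$100,576 × 200%/10⌋ = $20,115; SL = ⌊$94,576/8⌋ = $11,822 → take DB $20,115. Book value $80,461.
Year 4: DB = ⌊$80,461 × 200%/10⌋ = $16,092; SL = ⌊$74,461/7⌋ = $10,637 → take DB $16,092. Book value $64,369.
Year 5: DB = ⌊$64,369 × 200%/10⌋ = $12,873; SL = ⌊$58,369/6⌋ = $9,728 → take DB $12,873. Book value $51,496.
Year 6: DB = ⌊$51,496 × 200%/10⌋ = $10,299; SL = ⌊$45,496/5⌋ = $9,099 → take DB $10,299. Book value $41,197.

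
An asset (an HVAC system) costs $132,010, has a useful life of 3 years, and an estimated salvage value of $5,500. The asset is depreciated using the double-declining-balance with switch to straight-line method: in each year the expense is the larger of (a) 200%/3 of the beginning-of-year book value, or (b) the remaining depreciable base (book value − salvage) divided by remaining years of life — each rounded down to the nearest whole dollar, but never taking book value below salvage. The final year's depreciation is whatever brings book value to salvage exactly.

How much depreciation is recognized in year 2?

$29,336

Depreciable base = $132,010 − $5,500 = $126,510.
Year 1: DB = ⌊$132,010 × 200%/3⌋ = $88,006; SL = ⌊$126,510/3⌋ = $42,170 → take DB $88,006. Book value $44,004.
Year 2: DB = ⌊$44,004 × 200%/3⌋ = $29,336; SL = ⌊$38,504/2⌋ = $19,252 → take DB $29,336. Book value $14,668.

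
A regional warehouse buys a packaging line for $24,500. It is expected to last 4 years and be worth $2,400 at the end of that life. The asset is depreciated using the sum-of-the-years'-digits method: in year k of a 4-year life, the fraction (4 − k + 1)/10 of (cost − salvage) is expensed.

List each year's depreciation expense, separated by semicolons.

Depreciable base = $24,500 − $2,400 = $22,100.
Sum of the years' digits = 4+3+2+1 = 10.
Year 1: $22,100 × 4/10 = $8,840. Book value $15,660.
Year 2: $22,100 × 3/10 = $6,630. Book value $9,030.
Year 3: $22,100 × 2/10 = $4,420. Book value $4,610.
Year 4: $22,100 × 1/10 = $2,210. Book value $2,400.

$8,840; $6,630; $4,420; $2,210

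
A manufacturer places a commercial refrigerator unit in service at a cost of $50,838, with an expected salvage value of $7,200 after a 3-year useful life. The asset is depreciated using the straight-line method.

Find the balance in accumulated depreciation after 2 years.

$29,092

Depreciable base = $50,838 − $7,200 = $43,638.
Annual expense = $43,638 / 3 = $14,546.
End of year 1: book value $36,292.
End of year 2: book value $21,746.
Accumulated through year 2 = $50,838 − $21,746 = $29,092.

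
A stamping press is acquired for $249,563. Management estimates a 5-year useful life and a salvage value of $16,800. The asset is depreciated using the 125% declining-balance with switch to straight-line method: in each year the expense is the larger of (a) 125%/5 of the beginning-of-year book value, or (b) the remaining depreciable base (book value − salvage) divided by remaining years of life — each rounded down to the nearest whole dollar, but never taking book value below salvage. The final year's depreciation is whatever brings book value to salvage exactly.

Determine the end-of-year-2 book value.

$140,380

Depreciable base = $249,563 − $16,800 = $232,763.
Year 1: DB = ⌊$249,563 × 125%/5⌋ = $62,390; SL = ⌊$232,763/5⌋ = $46,552 → take DB $62,390. Book value $187,173.
Year 2: DB = ⌊$187,173 × 125%/5⌋ = $46,793; SL = ⌊$170,373/4⌋ = $42,593 → take DB $46,793. Book value $140,380.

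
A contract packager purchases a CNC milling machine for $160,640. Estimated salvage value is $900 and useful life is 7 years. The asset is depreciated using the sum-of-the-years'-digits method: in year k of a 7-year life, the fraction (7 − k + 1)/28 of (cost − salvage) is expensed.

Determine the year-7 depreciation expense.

$5,705

Depreciable base = $160,640 − $900 = $159,740.
Sum of the years' digits = 7+6+5+4+3+2+1 = 28.
Year 1: $159,740 × 7/28 = $39,935. Book value $120,705.
Year 2: $159,740 × 6/28 = $34,230. Book value $86,475.
Year 3: $159,740 × 5/28 = $28,525. Book value $57,950.
Year 4: $159,740 × 4/28 = $22,820. Book value $35,130.
Year 5: $159,740 × 3/28 = $17,115. Book value $18,015.
Year 6: $159,740 × 2/28 = $11,410. Book value $6,605.
Year 7: $159,740 × 1/28 = $5,705. Book value $900.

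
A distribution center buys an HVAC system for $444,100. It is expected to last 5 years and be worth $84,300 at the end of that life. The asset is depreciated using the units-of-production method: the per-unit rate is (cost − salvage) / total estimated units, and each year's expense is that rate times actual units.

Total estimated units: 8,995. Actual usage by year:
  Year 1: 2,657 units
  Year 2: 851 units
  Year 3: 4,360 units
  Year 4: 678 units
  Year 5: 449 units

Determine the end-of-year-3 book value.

Depreciable base = $444,100 − $84,300 = $359,800.
Rate = $359,800 / 8,995 units = $40 per unit.
Year 1: 2,657 × $40 = $106,280. Book value $337,820.
Year 2: 851 × $40 = $34,040. Book value $303,780.
Year 3: 4,360 × $40 = $174,400. Book value $129,380.

$129,380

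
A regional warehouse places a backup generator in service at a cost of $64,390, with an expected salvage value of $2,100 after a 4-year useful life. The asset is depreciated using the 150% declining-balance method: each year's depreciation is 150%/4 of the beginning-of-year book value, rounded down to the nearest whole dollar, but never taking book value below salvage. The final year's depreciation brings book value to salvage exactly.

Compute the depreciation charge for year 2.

$15,091

Depreciable base = $64,390 − $2,100 = $62,290.
Year 1: ⌊$64,390 × 150%/4⌋ = $24,146. Book value $40,244.
Year 2: ⌊$40,244 × 150%/4⌋ = $15,091. Book value $25,153.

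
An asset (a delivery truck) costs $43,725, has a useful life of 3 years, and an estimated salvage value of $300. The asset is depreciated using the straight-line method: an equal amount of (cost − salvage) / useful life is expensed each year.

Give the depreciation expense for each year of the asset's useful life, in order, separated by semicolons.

Depreciable base = $43,725 − $300 = $43,425.
Annual expense = $43,425 / 3 = $14,475.
End of year 1: book value $29,250.
End of year 2: book value $14,775.
End of year 3: book value $300.

$14,475; $14,475; $14,475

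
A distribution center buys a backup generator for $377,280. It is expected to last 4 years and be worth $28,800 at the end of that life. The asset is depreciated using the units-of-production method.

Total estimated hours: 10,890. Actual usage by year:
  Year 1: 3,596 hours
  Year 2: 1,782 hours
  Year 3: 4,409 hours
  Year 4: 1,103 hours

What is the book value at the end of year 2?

Depreciable base = $377,280 − $28,800 = $348,480.
Rate = $348,480 / 10,890 hours = $32 per hour.
Year 1: 3,596 × $32 = $115,072. Book value $262,208.
Year 2: 1,782 × $32 = $57,024. Book value $205,184.

$205,184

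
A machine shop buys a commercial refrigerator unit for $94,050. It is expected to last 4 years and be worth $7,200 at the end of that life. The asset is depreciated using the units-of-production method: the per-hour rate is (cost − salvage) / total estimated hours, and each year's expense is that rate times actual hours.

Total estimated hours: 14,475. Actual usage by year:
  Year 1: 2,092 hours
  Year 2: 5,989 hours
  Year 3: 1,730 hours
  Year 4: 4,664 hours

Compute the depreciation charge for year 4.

$27,984

Depreciable base = $94,050 − $7,200 = $86,850.
Rate = $86,850 / 14,475 hours = $6 per hour.
Year 1: 2,092 × $6 = $12,552. Book value $81,498.
Year 2: 5,989 × $6 = $35,934. Book value $45,564.
Year 3: 1,730 × $6 = $10,380. Book value $35,184.
Year 4: 4,664 × $6 = $27,984. Book value $7,200.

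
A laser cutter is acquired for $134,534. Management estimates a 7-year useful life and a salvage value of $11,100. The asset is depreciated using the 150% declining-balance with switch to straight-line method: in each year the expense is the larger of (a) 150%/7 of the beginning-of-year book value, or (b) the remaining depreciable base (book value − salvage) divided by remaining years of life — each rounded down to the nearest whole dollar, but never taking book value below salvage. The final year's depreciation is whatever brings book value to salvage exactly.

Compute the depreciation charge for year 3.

$17,797

Depreciable base = $134,534 − $11,100 = $123,434.
Year 1: DB = ⌊$134,534 × 150%/7⌋ = $28,828; SL = ⌊$123,434/7⌋ = $17,633 → take DB $28,828. Book value $105,706.
Year 2: DB = ⌊$105,706 × 150%/7⌋ = $22,651; SL = ⌊$94,606/6⌋ = $15,767 → take DB $22,651. Book value $83,055.
Year 3: DB = ⌊$83,055 × 150%/7⌋ = $17,797; SL = ⌊$71,955/5⌋ = $14,391 → take DB $17,797. Book value $65,258.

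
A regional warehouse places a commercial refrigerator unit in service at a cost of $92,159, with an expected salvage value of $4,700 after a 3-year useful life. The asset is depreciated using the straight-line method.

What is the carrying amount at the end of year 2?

$33,853

Depreciable base = $92,159 − $4,700 = $87,459.
Annual expense = $87,459 / 3 = $29,153.
End of year 1: book value $63,006.
End of year 2: book value $33,853.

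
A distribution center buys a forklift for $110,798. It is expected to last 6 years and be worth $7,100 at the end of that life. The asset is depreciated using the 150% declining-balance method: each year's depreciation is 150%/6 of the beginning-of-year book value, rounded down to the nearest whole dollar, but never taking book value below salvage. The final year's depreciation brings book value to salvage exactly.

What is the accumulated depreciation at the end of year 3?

$64,054

Depreciable base = $110,798 − $7,100 = $103,698.
Year 1: ⌊$110,798 × 150%/6⌋ = $27,699. Book value $83,099.
Year 2: ⌊$83,099 × 150%/6⌋ = $20,774. Book value $62,325.
Year 3: ⌊$62,325 × 150%/6⌋ = $15,581. Book value $46,744.
Accumulated through year 3 = $110,798 − $46,744 = $64,054.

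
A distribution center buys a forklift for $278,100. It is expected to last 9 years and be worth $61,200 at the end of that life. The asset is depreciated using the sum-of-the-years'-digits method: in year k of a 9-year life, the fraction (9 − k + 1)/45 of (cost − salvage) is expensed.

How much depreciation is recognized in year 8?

$9,640

Depreciable base = $278,100 − $61,200 = $216,900.
Sum of the years' digits = 9+8+7+6+5+4+3+2+1 = 45.
Year 1: $216,900 × 9/45 = $43,380. Book value $234,720.
Year 2: $216,900 × 8/45 = $38,560. Book value $196,160.
Year 3: $216,900 × 7/45 = $33,740. Book value $162,420.
Year 4: $216,900 × 6/45 = $28,920. Book value $133,500.
Year 5: $216,900 × 5/45 = $24,100. Book value $109,400.
Year 6: $216,900 × 4/45 = $19,280. Book value $90,120.
Year 7: $216,900 × 3/45 = $14,460. Book value $75,660.
Year 8: $216,900 × 2/45 = $9,640. Book value $66,020.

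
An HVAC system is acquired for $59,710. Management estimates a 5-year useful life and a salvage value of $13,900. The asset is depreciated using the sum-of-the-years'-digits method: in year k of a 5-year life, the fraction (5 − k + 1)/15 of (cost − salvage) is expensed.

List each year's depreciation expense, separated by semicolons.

Depreciable base = $59,710 − $13,900 = $45,810.
Sum of the years' digits = 5+4+3+2+1 = 15.
Year 1: $45,810 × 5/15 = $15,270. Book value $44,440.
Year 2: $45,810 × 4/15 = $12,216. Book value $32,224.
Year 3: $45,810 × 3/15 = $9,162. Book value $23,062.
Year 4: $45,810 × 2/15 = $6,108. Book value $16,954.
Year 5: $45,810 × 1/15 = $3,054. Book value $13,900.

$15,270; $12,216; $9,162; $6,108; $3,054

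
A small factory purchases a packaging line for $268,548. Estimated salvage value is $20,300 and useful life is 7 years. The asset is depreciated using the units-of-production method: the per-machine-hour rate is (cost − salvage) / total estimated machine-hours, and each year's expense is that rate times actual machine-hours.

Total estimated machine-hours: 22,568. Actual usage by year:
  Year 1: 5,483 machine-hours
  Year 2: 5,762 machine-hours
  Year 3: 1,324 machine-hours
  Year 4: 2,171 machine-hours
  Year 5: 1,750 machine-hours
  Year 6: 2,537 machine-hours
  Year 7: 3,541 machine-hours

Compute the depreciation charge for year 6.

Depreciable base = $268,548 − $20,300 = $248,248.
Rate = $248,248 / 22,568 machine-hours = $11 per machine-hour.
Year 1: 5,483 × $11 = $60,313. Book value $208,235.
Year 2: 5,762 × $11 = $63,382. Book value $144,853.
Year 3: 1,324 × $11 = $14,564. Book value $130,289.
Year 4: 2,171 × $11 = $23,881. Book value $106,408.
Year 5: 1,750 × $11 = $19,250. Book value $87,158.
Year 6: 2,537 × $11 = $27,907. Book value $59,251.

$27,907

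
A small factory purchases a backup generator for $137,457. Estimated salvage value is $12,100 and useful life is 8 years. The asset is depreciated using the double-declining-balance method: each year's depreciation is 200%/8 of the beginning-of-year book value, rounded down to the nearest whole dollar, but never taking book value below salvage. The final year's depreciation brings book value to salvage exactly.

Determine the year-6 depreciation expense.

Depreciable base = $137,457 − $12,100 = $125,357.
Year 1: ⌊$137,457 × 200%/8⌋ = $34,364. Book value $103,093.
Year 2: ⌊$103,093 × 200%/8⌋ = $25,773. Book value $77,320.
Year 3: ⌊$77,320 × 200%/8⌋ = $19,330. Book value $57,990.
Year 4: ⌊$57,990 × 200%/8⌋ = $14,497. Book value $43,493.
Year 5: ⌊$43,493 × 200%/8⌋ = $10,873. Book value $32,620.
Year 6: ⌊$32,620 × 200%/8⌋ = $8,155. Book value $24,465.

$8,155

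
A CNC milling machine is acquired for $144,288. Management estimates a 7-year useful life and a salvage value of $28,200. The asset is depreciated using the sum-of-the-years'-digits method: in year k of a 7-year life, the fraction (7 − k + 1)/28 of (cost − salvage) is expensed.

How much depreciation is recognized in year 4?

$16,584

Depreciable base = $144,288 − $28,200 = $116,088.
Sum of the years' digits = 7+6+5+4+3+2+1 = 28.
Year 1: $116,088 × 7/28 = $29,022. Book value $115,266.
Year 2: $116,088 × 6/28 = $24,876. Book value $90,390.
Year 3: $116,088 × 5/28 = $20,730. Book value $69,660.
Year 4: $116,088 × 4/28 = $16,584. Book value $53,076.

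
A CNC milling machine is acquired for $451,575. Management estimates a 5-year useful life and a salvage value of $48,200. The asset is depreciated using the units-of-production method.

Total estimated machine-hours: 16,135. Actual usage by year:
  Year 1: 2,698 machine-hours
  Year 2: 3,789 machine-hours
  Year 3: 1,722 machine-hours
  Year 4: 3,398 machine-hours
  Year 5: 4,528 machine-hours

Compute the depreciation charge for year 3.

Depreciable base = $451,575 − $48,200 = $403,375.
Rate = $403,375 / 16,135 machine-hours = $25 per machine-hour.
Year 1: 2,698 × $25 = $67,450. Book value $384,125.
Year 2: 3,789 × $25 = $94,725. Book value $289,400.
Year 3: 1,722 × $25 = $43,050. Book value $246,350.

$43,050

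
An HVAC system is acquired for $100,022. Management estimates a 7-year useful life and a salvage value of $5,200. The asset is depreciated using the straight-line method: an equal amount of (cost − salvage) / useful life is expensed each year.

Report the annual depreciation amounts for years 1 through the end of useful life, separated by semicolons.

$13,546; $13,546; $13,546; $13,546; $13,546; $13,546; $13,546

Depreciable base = $100,022 − $5,200 = $94,822.
Annual expense = $94,822 / 7 = $13,546.
End of year 1: book value $86,476.
End of year 2: book value $72,930.
End of year 3: book value $59,384.
End of year 4: book value $45,838.
End of year 5: book value $32,292.
End of year 6: book value $18,746.
End of year 7: book value $5,200.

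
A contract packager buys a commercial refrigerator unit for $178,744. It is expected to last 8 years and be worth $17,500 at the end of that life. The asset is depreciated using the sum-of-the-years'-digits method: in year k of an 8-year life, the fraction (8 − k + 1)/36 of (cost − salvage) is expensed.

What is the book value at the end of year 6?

Depreciable base = $178,744 − $17,500 = $161,244.
Sum of the years' digits = 8+7+6+5+4+3+2+1 = 36.
Year 1: $161,244 × 8/36 = $35,832. Book value $142,912.
Year 2: $161,244 × 7/36 = $31,353. Book value $111,559.
Year 3: $161,244 × 6/36 = $26,874. Book value $84,685.
Year 4: $161,244 × 5/36 = $22,395. Book value $62,290.
Year 5: $161,244 × 4/36 = $17,916. Book value $44,374.
Year 6: $161,244 × 3/36 = $13,437. Book value $30,937.

$30,937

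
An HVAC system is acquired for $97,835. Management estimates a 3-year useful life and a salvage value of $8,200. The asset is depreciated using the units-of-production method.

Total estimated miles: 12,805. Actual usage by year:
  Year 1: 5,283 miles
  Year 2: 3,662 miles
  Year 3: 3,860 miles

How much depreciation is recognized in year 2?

$25,634

Depreciable base = $97,835 − $8,200 = $89,635.
Rate = $89,635 / 12,805 miles = $7 per mile.
Year 1: 5,283 × $7 = $36,981. Book value $60,854.
Year 2: 3,662 × $7 = $25,634. Book value $35,220.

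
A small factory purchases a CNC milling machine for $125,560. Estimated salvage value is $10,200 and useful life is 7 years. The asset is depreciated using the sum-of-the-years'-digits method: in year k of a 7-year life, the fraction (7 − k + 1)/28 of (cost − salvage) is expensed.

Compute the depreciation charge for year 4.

Depreciable base = $125,560 − $10,200 = $115,360.
Sum of the years' digits = 7+6+5+4+3+2+1 = 28.
Year 1: $115,360 × 7/28 = $28,840. Book value $96,720.
Year 2: $115,360 × 6/28 = $24,720. Book value $72,000.
Year 3: $115,360 × 5/28 = $20,600. Book value $51,400.
Year 4: $115,360 × 4/28 = $16,480. Book value $34,920.

$16,480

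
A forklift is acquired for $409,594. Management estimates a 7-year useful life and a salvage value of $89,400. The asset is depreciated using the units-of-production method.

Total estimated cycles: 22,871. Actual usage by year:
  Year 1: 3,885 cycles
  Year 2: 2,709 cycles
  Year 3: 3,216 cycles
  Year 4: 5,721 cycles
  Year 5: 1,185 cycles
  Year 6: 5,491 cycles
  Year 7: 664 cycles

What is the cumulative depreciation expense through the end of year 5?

$234,024

Depreciable base = $409,594 − $89,400 = $320,194.
Rate = $320,194 / 22,871 cycles = $14 per cycle.
Year 1: 3,885 × $14 = $54,390. Book value $355,204.
Year 2: 2,709 × $14 = $37,926. Book value $317,278.
Year 3: 3,216 × $14 = $45,024. Book value $272,254.
Year 4: 5,721 × $14 = $80,094. Book value $192,160.
Year 5: 1,185 × $14 = $16,590. Book value $175,570.
Accumulated through year 5 = $409,594 − $175,570 = $234,024.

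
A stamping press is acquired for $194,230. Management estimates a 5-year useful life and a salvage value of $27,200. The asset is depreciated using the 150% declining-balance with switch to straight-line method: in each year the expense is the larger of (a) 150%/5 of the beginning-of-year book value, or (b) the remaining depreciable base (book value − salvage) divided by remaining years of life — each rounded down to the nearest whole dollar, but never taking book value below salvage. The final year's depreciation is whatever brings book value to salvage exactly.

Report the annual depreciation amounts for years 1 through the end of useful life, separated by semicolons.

$58,269; $40,788; $28,551; $19,986; $19,436

Depreciable base = $194,230 − $27,200 = $167,030.
Year 1: DB = ⌊$194,230 × 150%/5⌋ = $58,269; SL = ⌊$167,030/5⌋ = $33,406 → take DB $58,269. Book value $135,961.
Year 2: DB = ⌊$135,961 × 150%/5⌋ = $40,788; SL = ⌊$108,761/4⌋ = $27,190 → take DB $40,788. Book value $95,173.
Year 3: DB = ⌊$95,173 × 150%/5⌋ = $28,551; SL = ⌊$67,973/3⌋ = $22,657 → take DB $28,551. Book value $66,622.
Year 4: DB = ⌊$66,622 × 150%/5⌋ = $19,986; SL = ⌊$39,422/2⌋ = $19,711 → take DB $19,986. Book value $46,636.
Year 5 (final): $46,636 − $27,200 = $19,436. Book value $27,200.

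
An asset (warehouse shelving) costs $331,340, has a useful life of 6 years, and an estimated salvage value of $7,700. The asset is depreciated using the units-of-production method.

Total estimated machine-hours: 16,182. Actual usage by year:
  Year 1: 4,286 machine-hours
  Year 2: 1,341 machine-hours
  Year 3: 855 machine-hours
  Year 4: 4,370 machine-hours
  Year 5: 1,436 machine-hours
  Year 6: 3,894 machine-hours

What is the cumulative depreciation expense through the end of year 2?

$112,540

Depreciable base = $331,340 − $7,700 = $323,640.
Rate = $323,640 / 16,182 machine-hours = $20 per machine-hour.
Year 1: 4,286 × $20 = $85,720. Book value $245,620.
Year 2: 1,341 × $20 = $26,820. Book value $218,800.
Accumulated through year 2 = $331,340 − $218,800 = $112,540.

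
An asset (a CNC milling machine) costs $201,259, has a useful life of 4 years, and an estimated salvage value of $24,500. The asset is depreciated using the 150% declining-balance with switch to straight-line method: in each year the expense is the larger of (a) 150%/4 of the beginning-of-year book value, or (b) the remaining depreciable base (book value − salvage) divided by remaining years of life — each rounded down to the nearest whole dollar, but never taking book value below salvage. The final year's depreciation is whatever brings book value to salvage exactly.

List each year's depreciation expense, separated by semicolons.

Depreciable base = $201,259 − $24,500 = $176,759.
Year 1: DB = ⌊$201,259 × 150%/4⌋ = $75,472; SL = ⌊$176,759/4⌋ = $44,189 → take DB $75,472. Book value $125,787.
Year 2: DB = ⌊$125,787 × 150%/4⌋ = $47,170; SL = ⌊$101,287/3⌋ = $33,762 → take DB $47,170. Book value $78,617.
Year 3: DB = ⌊$78,617 × 150%/4⌋ = $29,481; SL = ⌊$54,117/2⌋ = $27,058 → take DB $29,481. Book value $49,136.
Year 4 (final): $49,136 − $24,500 = $24,636. Book value $24,500.

$75,472; $47,170; $29,481; $24,636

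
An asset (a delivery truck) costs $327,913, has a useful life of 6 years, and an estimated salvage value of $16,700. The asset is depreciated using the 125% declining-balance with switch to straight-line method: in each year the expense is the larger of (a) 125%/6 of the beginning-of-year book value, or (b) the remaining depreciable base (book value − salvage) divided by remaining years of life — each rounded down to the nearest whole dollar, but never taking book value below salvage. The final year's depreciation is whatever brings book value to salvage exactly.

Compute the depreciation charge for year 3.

$47,204

Depreciable base = $327,913 − $16,700 = $311,213.
Year 1: DB = ⌊$327,913 × 125%/6⌋ = $68,315; SL = ⌊$311,213/6⌋ = $51,868 → take DB $68,315. Book value $259,598.
Year 2: DB = ⌊$259,598 × 125%/6⌋ = $54,082; SL = ⌊$242,898/5⌋ = $48,579 → take DB $54,082. Book value $205,516.
Year 3: DB = ⌊$205,516 × 125%/6⌋ = $42,815; SL = ⌊$188,816/4⌋ = $47,204 → take SL $47,204. Book value $158,312.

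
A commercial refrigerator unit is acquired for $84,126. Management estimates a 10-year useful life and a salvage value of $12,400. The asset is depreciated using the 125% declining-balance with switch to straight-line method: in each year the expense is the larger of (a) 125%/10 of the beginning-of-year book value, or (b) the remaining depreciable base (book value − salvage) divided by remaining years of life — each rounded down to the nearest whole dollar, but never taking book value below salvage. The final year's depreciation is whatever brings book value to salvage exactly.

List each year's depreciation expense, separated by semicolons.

$10,515; $9,201; $8,051; $7,044; $6,164; $6,150; $6,150; $6,150; $6,150; $6,151

Depreciable base = $84,126 − $12,400 = $71,726.
Year 1: DB = ⌊$84,126 × 125%/10⌋ = $10,515; SL = ⌊$71,726/10⌋ = $7,172 → take DB $10,515. Book value $73,611.
Year 2: DB = ⌊$73,611 × 125%/10⌋ = $9,201; SL = ⌊$61,211/9⌋ = $6,801 → take DB $9,201. Book value $64,410.
Year 3: DB = ⌊$64,410 × 125%/10⌋ = $8,051; SL = ⌊$52,010/8⌋ = $6,501 → take DB $8,051. Book value $56,359.
Year 4: DB = ⌊$56,359 × 125%/10⌋ = $7,044; SL = ⌊$43,959/7⌋ = $6,279 → take DB $7,044. Book value $49,315.
Year 5: DB = ⌊$49,315 × 125%/10⌋ = $6,164; SL = ⌊$36,915/6⌋ = $6,152 → take DB $6,164. Book value $43,151.
Year 6: DB = ⌊$43,151 × 125%/10⌋ = $5,393; SL = ⌊$30,751/5⌋ = $6,150 → take SL $6,150. Book value $37,001.
Year 7: DB = ⌊$37,001 × 125%/10⌋ = $4,625; SL = ⌊$24,601/4⌋ = $6,150 → take SL $6,150. Book value $30,851.
Year 8: DB = ⌊$30,851 × 125%/10⌋ = $3,856; SL = ⌊$18,451/3⌋ = $6,150 → take SL $6,150. Book value $24,701.
Year 9: DB = ⌊$24,701 × 125%/10⌋ = $3,087; SL = ⌊$12,301/2⌋ = $6,150 → take SL $6,150. Book value $18,551.
Year 10 (final): $18,551 − $12,400 = $6,151. Book value $12,400.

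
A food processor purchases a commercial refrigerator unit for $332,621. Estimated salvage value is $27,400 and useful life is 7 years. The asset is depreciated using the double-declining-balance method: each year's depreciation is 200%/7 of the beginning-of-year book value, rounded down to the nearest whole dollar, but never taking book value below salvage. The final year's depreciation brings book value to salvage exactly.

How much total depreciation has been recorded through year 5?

$270,774

Depreciable base = $332,621 − $27,400 = $305,221.
Year 1: ⌊$332,621 × 200%/7⌋ = $95,034. Book value $237,587.
Year 2: ⌊$237,587 × 200%/7⌋ = $67,882. Book value $169,705.
Year 3: ⌊$169,705 × 200%/7⌋ = $48,487. Book value $121,218.
Year 4: ⌊$121,218 × 200%/7⌋ = $34,633. Book value $86,585.
Year 5: ⌊$86,585 × 200%/7⌋ = $24,738. Book value $61,847.
Accumulated through year 5 = $332,621 − $61,847 = $270,774.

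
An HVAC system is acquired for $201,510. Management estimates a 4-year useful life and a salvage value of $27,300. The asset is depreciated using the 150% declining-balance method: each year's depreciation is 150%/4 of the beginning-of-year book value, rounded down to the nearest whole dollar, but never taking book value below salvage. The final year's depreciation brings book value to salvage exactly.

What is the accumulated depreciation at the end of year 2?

Depreciable base = $201,510 − $27,300 = $174,210.
Year 1: ⌊$201,510 × 150%/4⌋ = $75,566. Book value $125,944.
Year 2: ⌊$125,944 × 150%/4⌋ = $47,229. Book value $78,715.
Accumulated through year 2 = $201,510 − $78,715 = $122,795.

$122,795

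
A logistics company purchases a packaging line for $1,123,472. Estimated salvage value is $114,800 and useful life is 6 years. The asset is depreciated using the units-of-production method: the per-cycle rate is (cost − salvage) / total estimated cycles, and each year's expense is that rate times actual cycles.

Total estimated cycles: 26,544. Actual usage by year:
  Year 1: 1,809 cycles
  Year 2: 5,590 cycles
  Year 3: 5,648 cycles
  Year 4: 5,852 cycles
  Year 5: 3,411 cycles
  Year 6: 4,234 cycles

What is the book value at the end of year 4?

$405,310

Depreciable base = $1,123,472 − $114,800 = $1,008,672.
Rate = $1,008,672 / 26,544 cycles = $38 per cycle.
Year 1: 1,809 × $38 = $68,742. Book value $1,054,730.
Year 2: 5,590 × $38 = $212,420. Book value $842,310.
Year 3: 5,648 × $38 = $214,624. Book value $627,686.
Year 4: 5,852 × $38 = $222,376. Book value $405,310.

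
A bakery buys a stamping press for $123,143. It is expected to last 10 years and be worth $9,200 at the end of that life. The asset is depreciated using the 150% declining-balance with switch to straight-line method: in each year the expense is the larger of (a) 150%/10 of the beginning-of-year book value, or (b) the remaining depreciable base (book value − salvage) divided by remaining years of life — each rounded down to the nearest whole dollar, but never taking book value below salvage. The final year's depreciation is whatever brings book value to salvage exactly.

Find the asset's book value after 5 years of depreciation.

Depreciable base = $123,143 − $9,200 = $113,943.
Year 1: DB = ⌊$123,143 × 150%/10⌋ = $18,471; SL = ⌊$113,943/10⌋ = $11,394 → take DB $18,471. Book value $104,672.
Year 2: DB = ⌊$104,672 × 150%/10⌋ = $15,700; SL = ⌊$95,472/9⌋ = $10,608 → take DB $15,700. Book value $88,972.
Year 3: DB = ⌊$88,972 × 150%/10⌋ = $13,345; SL = ⌊$79,772/8⌋ = $9,971 → take DB $13,345. Book value $75,627.
Year 4: DB = ⌊$75,627 × 150%/10⌋ = $11,344; SL = ⌊$66,427/7⌋ = $9,489 → take DB $11,344. Book value $64,283.
Year 5: DB = ⌊$64,283 × 150%/10⌋ = $9,642; SL = ⌊$55,083/6⌋ = $9,180 → take DB $9,642. Book value $54,641.

$54,641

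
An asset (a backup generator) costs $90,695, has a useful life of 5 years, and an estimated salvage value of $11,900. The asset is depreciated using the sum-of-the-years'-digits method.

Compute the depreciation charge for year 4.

Depreciable base = $90,695 − $11,900 = $78,795.
Sum of the years' digits = 5+4+3+2+1 = 15.
Year 1: $78,795 × 5/15 = $26,265. Book value $64,430.
Year 2: $78,795 × 4/15 = $21,012. Book value $43,418.
Year 3: $78,795 × 3/15 = $15,759. Book value $27,659.
Year 4: $78,795 × 2/15 = $10,506. Book value $17,153.

$10,506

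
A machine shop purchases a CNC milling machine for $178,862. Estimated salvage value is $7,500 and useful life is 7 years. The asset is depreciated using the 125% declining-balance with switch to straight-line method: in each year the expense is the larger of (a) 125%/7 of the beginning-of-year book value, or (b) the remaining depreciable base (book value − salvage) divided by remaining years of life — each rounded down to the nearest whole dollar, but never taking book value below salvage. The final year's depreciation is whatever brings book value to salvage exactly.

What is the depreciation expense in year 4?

$22,637

Depreciable base = $178,862 − $7,500 = $171,362.
Year 1: DB = ⌊$178,862 × 125%/7⌋ = $31,939; SL = ⌊$171,362/7⌋ = $24,480 → take DB $31,939. Book value $146,923.
Year 2: DB = ⌊$146,923 × 125%/7⌋ = $26,236; SL = ⌊$139,423/6⌋ = $23,237 → take DB $26,236. Book value $120,687.
Year 3: DB = ⌊$120,687 × 125%/7⌋ = $21,551; SL = ⌊$113,187/5⌋ = $22,637 → take SL $22,637. Book value $98,050.
Year 4: DB = ⌊$98,050 × 125%/7⌋ = $17,508; SL = ⌊$90,550/4⌋ = $22,637 → take SL $22,637. Book value $75,413.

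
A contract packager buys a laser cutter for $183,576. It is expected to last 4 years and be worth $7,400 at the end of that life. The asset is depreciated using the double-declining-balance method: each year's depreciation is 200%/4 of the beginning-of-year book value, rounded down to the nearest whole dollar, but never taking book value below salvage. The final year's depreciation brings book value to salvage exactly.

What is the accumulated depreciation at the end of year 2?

Depreciable base = $183,576 − $7,400 = $176,176.
Year 1: ⌊$183,576 × 200%/4⌋ = $91,788. Book value $91,788.
Year 2: ⌊$91,788 × 200%/4⌋ = $45,894. Book value $45,894.
Accumulated through year 2 = $183,576 − $45,894 = $137,682.

$137,682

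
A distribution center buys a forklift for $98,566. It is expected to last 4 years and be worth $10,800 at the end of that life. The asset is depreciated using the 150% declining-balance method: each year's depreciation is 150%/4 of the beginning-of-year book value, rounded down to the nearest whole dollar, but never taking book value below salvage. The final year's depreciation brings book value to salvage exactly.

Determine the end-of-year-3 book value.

$24,065

Depreciable base = $98,566 − $10,800 = $87,766.
Year 1: ⌊$98,566 × 150%/4⌋ = $36,962. Book value $61,604.
Year 2: ⌊$61,604 × 150%/4⌋ = $23,101. Book value $38,503.
Year 3: ⌊$38,503 × 150%/4⌋ = $14,438. Book value $24,065.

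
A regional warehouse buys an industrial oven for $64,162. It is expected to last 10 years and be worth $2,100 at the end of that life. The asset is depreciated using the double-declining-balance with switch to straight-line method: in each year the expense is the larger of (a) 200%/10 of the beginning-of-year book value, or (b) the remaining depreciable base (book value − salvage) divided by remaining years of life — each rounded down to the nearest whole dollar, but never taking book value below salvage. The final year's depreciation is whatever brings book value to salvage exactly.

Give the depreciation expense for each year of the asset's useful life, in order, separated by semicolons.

Depreciable base = $64,162 − $2,100 = $62,062.
Year 1: DB = ⌊$64,162 × 200%/10⌋ = $12,832; SL = ⌊$62,062/10⌋ = $6,206 → take DB $12,832. Book value $51,330.
Year 2: DB = ⌊$51,330 × 200%/10⌋ = $10,266; SL = ⌊$49,230/9⌋ = $5,470 → take DB $10,266. Book value $41,064.
Year 3: DB = ⌊$41,064 × 200%/10⌋ = $8,212; SL = ⌊$38,964/8⌋ = $4,870 → take DB $8,212. Book value $32,852.
Year 4: DB = ⌊$32,852 × 200%/10⌋ = $6,570; SL = ⌊$30,752/7⌋ = $4,393 → take DB $6,570. Book value $26,282.
Year 5: DB = ⌊$26,282 × 200%/10⌋ = $5,256; SL = ⌊$24,182/6⌋ = $4,030 → take DB $5,256. Book value $21,026.
Year 6: DB = ⌊$21,026 × 200%/10⌋ = $4,205; SL = ⌊$18,926/5⌋ = $3,785 → take DB $4,205. Book value $16,821.
Year 7: DB = ⌊$16,821 × 200%/10⌋ = $3,364; SL = ⌊$14,721/4⌋ = $3,680 → take SL $3,680. Book value $13,141.
Year 8: DB = ⌊$13,141 × 200%/10⌋ = $2,628; SL = ⌊$11,041/3⌋ = $3,680 → take SL $3,680. Book value $9,461.
Year 9: DB = ⌊$9,461 × 200%/10⌋ = $1,892; SL = ⌊$7,361/2⌋ = $3,680 → take SL $3,680. Book value $5,781.
Year 10 (final): $5,781 − $2,100 = $3,681. Book value $2,100.

$12,832; $10,266; $8,212; $6,570; $5,256; $4,205; $3,680; $3,680; $3,680; $3,681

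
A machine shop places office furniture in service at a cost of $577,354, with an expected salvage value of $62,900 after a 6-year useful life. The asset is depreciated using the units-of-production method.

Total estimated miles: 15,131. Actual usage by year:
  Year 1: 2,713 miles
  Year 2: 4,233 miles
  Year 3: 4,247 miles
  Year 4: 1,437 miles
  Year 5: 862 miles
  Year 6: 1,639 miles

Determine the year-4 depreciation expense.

$48,858

Depreciable base = $577,354 − $62,900 = $514,454.
Rate = $514,454 / 15,131 miles = $34 per mile.
Year 1: 2,713 × $34 = $92,242. Book value $485,112.
Year 2: 4,233 × $34 = $143,922. Book value $341,190.
Year 3: 4,247 × $34 = $144,398. Book value $196,792.
Year 4: 1,437 × $34 = $48,858. Book value $147,934.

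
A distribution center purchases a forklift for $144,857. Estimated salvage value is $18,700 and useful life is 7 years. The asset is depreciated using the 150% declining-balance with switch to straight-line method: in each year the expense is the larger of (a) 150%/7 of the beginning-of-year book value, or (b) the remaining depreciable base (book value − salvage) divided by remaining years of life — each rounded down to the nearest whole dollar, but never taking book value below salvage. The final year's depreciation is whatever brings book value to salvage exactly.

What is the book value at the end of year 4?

$55,209

Depreciable base = $144,857 − $18,700 = $126,157.
Year 1: DB = ⌊$144,857 × 150%/7⌋ = $31,040; SL = ⌊$126,157/7⌋ = $18,022 → take DB $31,040. Book value $113,817.
Year 2: DB = ⌊$113,817 × 150%/7⌋ = $24,389; SL = ⌊$95,117/6⌋ = $15,852 → take DB $24,389. Book value $89,428.
Year 3: DB = ⌊$89,428 × 150%/7⌋ = $19,163; SL = ⌊$70,728/5⌋ = $14,145 → take DB $19,163. Book value $70,265.
Year 4: DB = ⌊$70,265 × 150%/7⌋ = $15,056; SL = ⌊$51,565/4⌋ = $12,891 → take DB $15,056. Book value $55,209.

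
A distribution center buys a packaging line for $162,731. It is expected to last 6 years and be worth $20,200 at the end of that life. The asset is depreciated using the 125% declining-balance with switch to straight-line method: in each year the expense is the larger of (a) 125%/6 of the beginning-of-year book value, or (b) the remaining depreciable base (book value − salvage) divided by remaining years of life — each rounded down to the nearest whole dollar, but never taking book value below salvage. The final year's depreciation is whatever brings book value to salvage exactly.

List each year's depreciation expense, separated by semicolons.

$33,902; $26,839; $21,247; $20,181; $20,181; $20,181

Depreciable base = $162,731 − $20,200 = $142,531.
Year 1: DB = ⌊$162,731 × 125%/6⌋ = $33,902; SL = ⌊$142,531/6⌋ = $23,755 → take DB $33,902. Book value $128,829.
Year 2: DB = ⌊$128,829 × 125%/6⌋ = $26,839; SL = ⌊$108,629/5⌋ = $21,725 → take DB $26,839. Book value $101,990.
Year 3: DB = ⌊$101,990 × 125%/6⌋ = $21,247; SL = ⌊$81,790/4⌋ = $20,447 → take DB $21,247. Book value $80,743.
Year 4: DB = ⌊$80,743 × 125%/6⌋ = $16,821; SL = ⌊$60,543/3⌋ = $20,181 → take SL $20,181. Book value $60,562.
Year 5: DB = ⌊$60,562 × 125%/6⌋ = $12,617; SL = ⌊$40,362/2⌋ = $20,181 → take SL $20,181. Book value $40,381.
Year 6 (final): $40,381 − $20,200 = $20,181. Book value $20,200.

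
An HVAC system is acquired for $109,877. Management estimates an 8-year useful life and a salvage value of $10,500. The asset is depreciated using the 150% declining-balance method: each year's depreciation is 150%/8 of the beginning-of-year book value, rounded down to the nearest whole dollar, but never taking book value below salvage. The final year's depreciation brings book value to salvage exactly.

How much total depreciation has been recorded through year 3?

$50,940

Depreciable base = $109,877 − $10,500 = $99,377.
Year 1: ⌊$109,877 × 150%/8⌋ = $20,601. Book value $89,276.
Year 2: ⌊$89,276 × 150%/8⌋ = $16,739. Book value $72,537.
Year 3: ⌊$72,537 × 150%/8⌋ = $13,600. Book value $58,937.
Accumulated through year 3 = $109,877 − $58,937 = $50,940.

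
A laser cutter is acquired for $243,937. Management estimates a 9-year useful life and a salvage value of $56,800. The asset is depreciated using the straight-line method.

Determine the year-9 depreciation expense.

Depreciable base = $243,937 − $56,800 = $187,137.
Annual expense = $187,137 / 9 = $20,793.

$20,793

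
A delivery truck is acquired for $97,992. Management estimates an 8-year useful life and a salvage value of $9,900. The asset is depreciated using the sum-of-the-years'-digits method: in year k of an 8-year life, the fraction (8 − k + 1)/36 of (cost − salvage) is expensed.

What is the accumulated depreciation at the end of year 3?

Depreciable base = $97,992 − $9,900 = $88,092.
Sum of the years' digits = 8+7+6+5+4+3+2+1 = 36.
Year 1: $88,092 × 8/36 = $19,576. Book value $78,416.
Year 2: $88,092 × 7/36 = $17,129. Book value $61,287.
Year 3: $88,092 × 6/36 = $14,682. Book value $46,605.
Accumulated through year 3 = $97,992 − $46,605 = $51,387.

$51,387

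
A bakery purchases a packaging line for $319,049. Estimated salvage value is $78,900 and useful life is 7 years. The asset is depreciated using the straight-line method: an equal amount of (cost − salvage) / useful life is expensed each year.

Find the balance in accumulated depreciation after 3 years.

$102,921

Depreciable base = $319,049 − $78,900 = $240,149.
Annual expense = $240,149 / 7 = $34,307.
End of year 1: book value $284,742.
End of year 2: book value $250,435.
End of year 3: book value $216,128.
Accumulated through year 3 = $319,049 − $216,128 = $102,921.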